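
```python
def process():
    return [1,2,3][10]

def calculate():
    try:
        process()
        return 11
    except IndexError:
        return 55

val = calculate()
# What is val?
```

Step-by-step execution trace:
1. `calculate()` calls `process()`.
2. `process()` evaluates `[1,2,3][10]`, which raises IndexError; it propagates to the caller.
3. `return 11` is not reached.
4. `except IndexError` in calculate matches → returns 55.
5. val = 55.
Result: 55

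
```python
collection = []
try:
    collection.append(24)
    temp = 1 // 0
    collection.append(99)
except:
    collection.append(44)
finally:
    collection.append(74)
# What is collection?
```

Step-by-step execution trace:
1. try: `collection.append(24)` → collection = [24].
2. `temp = 1 // 0` raises ZeroDivisionError; `collection.append(99)` is not reached.
3. bare `except` matches → `collection.append(44)` → collection = [24, 44].
4. finally always runs: `collection.append(74)` → collection = [24, 44, 74].
Result: [24, 44, 74]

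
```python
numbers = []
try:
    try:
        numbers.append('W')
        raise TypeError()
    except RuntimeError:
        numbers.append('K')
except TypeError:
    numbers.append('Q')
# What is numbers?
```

Step-by-step execution trace:
1. Inner try: `numbers.append('W')` → numbers = ['W'].
2. `raise TypeError()` raises TypeError.
3. Inner `except RuntimeError` does not match TypeError; exception propagates to outer try.
4. Outer `except TypeError` matches → `numbers.append('Q')` → numbers = ['W', 'Q'].
Result: ['W', 'Q']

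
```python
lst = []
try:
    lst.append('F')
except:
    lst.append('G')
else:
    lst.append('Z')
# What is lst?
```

Step-by-step execution trace:
1. try: `lst.append('F')` → lst = ['F']. No exception raised.
2. `except` is skipped.
3. `else` runs (try completed without exception): `lst.append('Z')` → lst = ['F', 'Z'].
Result: ['F', 'Z']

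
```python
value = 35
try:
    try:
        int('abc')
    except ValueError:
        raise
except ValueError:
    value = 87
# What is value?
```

Step-by-step execution trace:
1. Inner try: `int('abc')` raises ValueError.
2. Inner `except ValueError` matches; bare `raise` re-raises the same ValueError.
3. Outer `except ValueError` matches → value = 87.
Result: 87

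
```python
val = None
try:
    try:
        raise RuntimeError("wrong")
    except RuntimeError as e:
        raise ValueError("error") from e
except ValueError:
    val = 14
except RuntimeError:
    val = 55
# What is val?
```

Step-by-step execution trace:
1. Inner try raises RuntimeError; inner `except RuntimeError as e` catches it.
2. `raise ValueError(...) from e` raises ValueError (RuntimeError is attached as __cause__, but only ValueError is active).
3. Outer `except ValueError` matches → val = 14.
4. `except RuntimeError` is not reached.
Result: 14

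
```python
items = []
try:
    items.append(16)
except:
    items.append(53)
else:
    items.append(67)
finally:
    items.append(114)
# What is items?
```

Step-by-step execution trace:
1. try: `items.append(16)` → items = [16]. No exception raised.
2. `except` is skipped.
3. `else` runs: `items.append(67)` → items = [16, 67].
4. `finally` always runs: `items.append(114)` → items = [16, 67, 114].
Result: [16, 67, 114]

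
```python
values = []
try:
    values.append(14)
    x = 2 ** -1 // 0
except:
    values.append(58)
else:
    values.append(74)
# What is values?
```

Step-by-step execution trace:
1. try: `values.append(14)` → values = [14].
2. `x = 2 ** -1 // 0` raises ZeroDivisionError.
3. bare `except` matches → `values.append(58)` → values = [14, 58].
4. `else` is skipped (an exception was raised).
Result: [14, 58]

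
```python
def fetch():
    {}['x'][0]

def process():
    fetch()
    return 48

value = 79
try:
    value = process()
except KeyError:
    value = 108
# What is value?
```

Step-by-step execution trace:
1. value starts at 79.
2. try: `process()` calls `fetch()`.
3. `fetch()` evaluates `{}['x'][0]`, which raises KeyError; it propagates through process (uncaught).
4. `return 48` in process is not reached; the assignment to value does not complete.
5. `except KeyError` matches → value = 108.
Result: 108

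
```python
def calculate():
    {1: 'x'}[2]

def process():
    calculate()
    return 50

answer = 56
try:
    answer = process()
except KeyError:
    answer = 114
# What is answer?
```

Step-by-step execution trace:
1. answer starts at 56.
2. try: `process()` calls `calculate()`.
3. `calculate()` evaluates `{1: 'x'}[2]`, which raises KeyError; it propagates through process (uncaught).
4. `return 50` in process is not reached; the assignment to answer does not complete.
5. `except KeyError` matches → answer = 114.
Result: 114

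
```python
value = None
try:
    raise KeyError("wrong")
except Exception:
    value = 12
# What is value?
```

Step-by-step execution trace:
1. `raise KeyError(...)` raises KeyError.
2. `except Exception` matches (KeyError is a subclass of Exception) → value = 12.
Result: 12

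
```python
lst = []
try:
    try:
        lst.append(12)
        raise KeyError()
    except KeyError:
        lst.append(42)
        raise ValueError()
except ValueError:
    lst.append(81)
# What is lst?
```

Step-by-step execution trace:
1. Inner try: `lst.append(12)` → lst = [12].
2. `raise KeyError()` raises KeyError.
3. Inner `except KeyError` matches → `lst.append(42)` → lst = [12, 42].
4. `raise ValueError()` raises ValueError; propagates to outer try.
5. Outer `except ValueError` matches → `lst.append(81)` → lst = [12, 42, 81].
Result: [12, 42, 81]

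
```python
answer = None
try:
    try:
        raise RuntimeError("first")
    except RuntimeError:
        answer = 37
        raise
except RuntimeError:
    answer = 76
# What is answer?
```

Step-by-step execution trace:
1. Inner try: `raise RuntimeError("first")` raises RuntimeError.
2. Inner `except RuntimeError` matches → answer = 37.
3. bare `raise` re-raises the same RuntimeError.
4. Outer `except RuntimeError` matches → answer = 76.
Result: 76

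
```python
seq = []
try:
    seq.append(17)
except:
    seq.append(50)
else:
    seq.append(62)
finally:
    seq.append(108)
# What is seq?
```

Step-by-step execution trace:
1. try: `seq.append(17)` → seq = [17]. No exception raised.
2. `except` is skipped.
3. `else` runs: `seq.append(62)` → seq = [17, 62].
4. `finally` always runs: `seq.append(108)` → seq = [17, 62, 108].
Result: [17, 62, 108]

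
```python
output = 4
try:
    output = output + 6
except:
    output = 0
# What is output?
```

Step-by-step execution trace:
1. output starts at 4.
2. try: `output = output + 6` → output = 10. No exception raised.
3. `except` is skipped.
Result: 10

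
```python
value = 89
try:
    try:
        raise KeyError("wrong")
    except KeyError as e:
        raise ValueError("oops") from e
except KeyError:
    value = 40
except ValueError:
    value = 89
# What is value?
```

Step-by-step execution trace:
1. Inner try raises KeyError; inner `except KeyError as e` catches it.
2. `raise ValueError(...) from e` raises ValueError (KeyError is attached as __cause__, but only ValueError is active).
3. Outer `except KeyError` does not match ValueError; skipped.
4. Outer `except ValueError` matches → value = 89.
Result: 89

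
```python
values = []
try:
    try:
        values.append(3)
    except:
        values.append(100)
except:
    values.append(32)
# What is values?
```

Step-by-step execution trace:
1. Inner try: `values.append(3)` → values = [3]. No exception raised.
2. Inner `except` is skipped.
3. Inner try completes normally; outer `except` is skipped.
Result: [3]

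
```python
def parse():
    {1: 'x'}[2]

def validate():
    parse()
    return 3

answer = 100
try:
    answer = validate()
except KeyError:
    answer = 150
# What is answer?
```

Step-by-step execution trace:
1. answer starts at 100.
2. try: `validate()` calls `parse()`.
3. `parse()` evaluates `{1: 'x'}[2]`, which raises KeyError; it propagates through validate (uncaught).
4. `return 3` in validate is not reached; the assignment to answer does not complete.
5. `except KeyError` matches → answer = 150.
Result: 150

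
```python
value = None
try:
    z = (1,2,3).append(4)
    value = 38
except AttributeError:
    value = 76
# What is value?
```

Step-by-step execution trace:
1. `z = (1,2,3).append(4)` raises AttributeError.
2. `value = 38` is not reached.
3. `except AttributeError` matches → value = 76.
Result: 76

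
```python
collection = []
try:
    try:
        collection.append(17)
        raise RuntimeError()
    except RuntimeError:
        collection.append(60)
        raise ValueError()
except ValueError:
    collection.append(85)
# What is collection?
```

Step-by-step execution trace:
1. Inner try: `collection.append(17)` → collection = [17].
2. `raise RuntimeError()` raises RuntimeError.
3. Inner `except RuntimeError` matches → `collection.append(60)` → collection = [17, 60].
4. `raise ValueError()` raises ValueError; propagates to outer try.
5. Outer `except ValueError` matches → `collection.append(85)` → collection = [17, 60, 85].
Result: [17, 60, 85]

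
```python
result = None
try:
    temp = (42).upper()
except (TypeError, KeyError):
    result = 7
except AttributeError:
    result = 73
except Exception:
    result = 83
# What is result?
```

Step-by-step execution trace:
1. `temp = (42).upper()` raises AttributeError.
2. `except (TypeError, KeyError)` does not match AttributeError; skipped.
3. `except AttributeError` matches (exact type match) → result = 73.
4. `except Exception` is not reached.
Result: 73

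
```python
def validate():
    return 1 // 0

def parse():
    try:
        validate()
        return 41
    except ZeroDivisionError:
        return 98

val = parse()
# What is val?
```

Step-by-step execution trace:
1. `parse()` calls `validate()`.
2. `validate()` evaluates `1 // 0`, which raises ZeroDivisionError; it propagates to the caller.
3. `return 41` is not reached.
4. `except ZeroDivisionError` in parse matches → returns 98.
5. val = 98.
Result: 98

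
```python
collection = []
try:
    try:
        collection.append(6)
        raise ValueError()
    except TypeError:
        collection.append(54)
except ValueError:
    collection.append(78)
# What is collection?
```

Step-by-step execution trace:
1. Inner try: `collection.append(6)` → collection = [6].
2. `raise ValueError()` raises ValueError.
3. Inner `except TypeError` does not match ValueError; exception propagates to outer try.
4. Outer `except ValueError` matches → `collection.append(78)` → collection = [6, 78].
Result: [6, 78]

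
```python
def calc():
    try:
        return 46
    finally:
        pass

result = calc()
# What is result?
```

Step-by-step execution trace:
1. `calc()` enters try: `return 46` sets pending return value 46.
2. Before returning, `finally: pass` runs (no effect).
3. calc() returns 46 → result = 46.
Result: 46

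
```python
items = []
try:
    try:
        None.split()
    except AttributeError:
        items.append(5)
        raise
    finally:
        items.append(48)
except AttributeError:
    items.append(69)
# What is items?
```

Step-by-step execution trace:
1. Inner try: `None.split()` raises AttributeError.
2. Inner `except AttributeError` matches → `items.append(5)` → items = [5].
3. bare `raise` re-raises AttributeError.
4. Inner `finally` runs during unwinding: `items.append(48)` → items = [5, 48].
5. Outer `except AttributeError` matches → `items.append(69)` → items = [5, 48, 69].
Result: [5, 48, 69]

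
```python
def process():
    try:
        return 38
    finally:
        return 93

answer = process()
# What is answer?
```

Step-by-step execution trace:
1. `process()` enters try: `return 38` sets pending return value 38.
2. Before returning, `finally: return 93` runs and overrides the pending return.
3. process() returns 93 → answer = 93.
Result: 93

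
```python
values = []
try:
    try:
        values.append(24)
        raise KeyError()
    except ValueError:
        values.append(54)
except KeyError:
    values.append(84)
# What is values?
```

Step-by-step execution trace:
1. Inner try: `values.append(24)` → values = [24].
2. `raise KeyError()` raises KeyError.
3. Inner `except ValueError` does not match KeyError; exception propagates to outer try.
4. Outer `except KeyError` matches → `values.append(84)` → values = [24, 84].
Result: [24, 84]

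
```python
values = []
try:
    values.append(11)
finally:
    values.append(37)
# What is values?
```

Step-by-step execution trace:
1. try: `values.append(11)` → values = [11].
2. The try body completes without raising.
3. finally always runs: `values.append(37)` → values = [11, 37].
Result: [11, 37]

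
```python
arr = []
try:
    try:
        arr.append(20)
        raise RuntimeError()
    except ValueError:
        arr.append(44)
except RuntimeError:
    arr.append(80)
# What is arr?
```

Step-by-step execution trace:
1. Inner try: `arr.append(20)` → arr = [20].
2. `raise RuntimeError()` raises RuntimeError.
3. Inner `except ValueError` does not match RuntimeError; exception propagates to outer try.
4. Outer `except RuntimeError` matches → `arr.append(80)` → arr = [20, 80].
Result: [20, 80]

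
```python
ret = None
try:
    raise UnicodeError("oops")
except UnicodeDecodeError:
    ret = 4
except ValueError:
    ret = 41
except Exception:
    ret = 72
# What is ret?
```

Step-by-step execution trace:
1. `raise UnicodeError(...)` raises UnicodeError.
2. `except UnicodeDecodeError` does not match (UnicodeError is not a subclass of UnicodeDecodeError); skipped.
3. `except ValueError` matches (UnicodeError is a subclass of ValueError) → ret = 41.
4. `except Exception` is not reached.
Result: 41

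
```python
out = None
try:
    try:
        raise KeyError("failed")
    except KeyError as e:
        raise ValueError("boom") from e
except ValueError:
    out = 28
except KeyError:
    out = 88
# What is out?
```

Step-by-step execution trace:
1. Inner try raises KeyError; inner `except KeyError as e` catches it.
2. `raise ValueError(...) from e` raises ValueError (KeyError is attached as __cause__, but only ValueError is active).
3. Outer `except ValueError` matches → out = 28.
4. `except KeyError` is not reached.
Result: 28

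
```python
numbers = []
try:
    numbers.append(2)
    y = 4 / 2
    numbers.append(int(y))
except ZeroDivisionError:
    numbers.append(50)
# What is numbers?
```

Step-by-step execution trace:
1. try: `numbers.append(2)` → numbers = [2].
2. `y = 4 / 2` → y = 2.0. No exception raised.
3. `numbers.append(int(y))` → numbers = [2, 2].
4. `except ZeroDivisionError` is skipped (no exception was raised).
Result: [2, 2]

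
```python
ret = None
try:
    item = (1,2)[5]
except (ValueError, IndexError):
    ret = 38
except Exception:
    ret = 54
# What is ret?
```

Step-by-step execution trace:
1. `item = (1,2)[5]` raises IndexError.
2. `except (ValueError, IndexError)` matches (IndexError is in the tuple) → ret = 38.
3. `except Exception` is not reached.
Result: 38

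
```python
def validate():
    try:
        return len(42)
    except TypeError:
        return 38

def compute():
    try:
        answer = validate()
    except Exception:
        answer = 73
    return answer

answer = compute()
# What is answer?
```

Step-by-step execution trace:
1. `compute()` calls `validate()`.
2. In validate: `len(42)` raises TypeError; `except TypeError` catches it → returns 38.
3. In compute: `answer = validate()` → answer = 38. No exception reaches compute.
4. `except Exception` is skipped; compute returns 38.
5. answer = 38.
Result: 38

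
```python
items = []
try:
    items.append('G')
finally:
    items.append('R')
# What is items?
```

Step-by-step execution trace:
1. try: `items.append('G')` → items = ['G'].
2. The try body completes without raising.
3. finally always runs: `items.append('R')` → items = ['G', 'R'].
Result: ['G', 'R']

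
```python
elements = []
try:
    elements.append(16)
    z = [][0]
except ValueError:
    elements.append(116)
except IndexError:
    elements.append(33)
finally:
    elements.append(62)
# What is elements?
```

Step-by-step execution trace:
1. try: `elements.append(16)` → elements = [16].
2. `z = [][0]` raises IndexError.
3. `except ValueError` does not match IndexError; skipped.
4. `except IndexError` matches → `elements.append(33)` → elements = [16, 33].
5. finally always runs: `elements.append(62)` → elements = [16, 33, 62].
Result: [16, 33, 62]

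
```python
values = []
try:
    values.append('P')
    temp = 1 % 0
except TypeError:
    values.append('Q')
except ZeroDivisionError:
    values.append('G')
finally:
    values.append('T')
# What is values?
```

Step-by-step execution trace:
1. try: `values.append('P')` → values = ['P'].
2. `temp = 1 % 0` raises ZeroDivisionError.
3. `except TypeError` does not match ZeroDivisionError; skipped.
4. `except ZeroDivisionError` matches → `values.append('G')` → values = ['P', 'G'].
5. finally always runs: `values.append('T')` → values = ['P', 'G', 'T'].
Result: ['P', 'G', 'T']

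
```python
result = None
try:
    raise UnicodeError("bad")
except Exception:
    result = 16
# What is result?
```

Step-by-step execution trace:
1. `raise UnicodeError(...)` raises UnicodeError.
2. `except Exception` matches (UnicodeError is a subclass of Exception) → result = 16.
Result: 16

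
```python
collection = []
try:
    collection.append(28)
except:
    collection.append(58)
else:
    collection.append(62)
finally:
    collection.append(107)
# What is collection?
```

Step-by-step execution trace:
1. try: `collection.append(28)` → collection = [28]. No exception raised.
2. `except` is skipped.
3. `else` runs: `collection.append(62)` → collection = [28, 62].
4. `finally` always runs: `collection.append(107)` → collection = [28, 62, 107].
Result: [28, 62, 107]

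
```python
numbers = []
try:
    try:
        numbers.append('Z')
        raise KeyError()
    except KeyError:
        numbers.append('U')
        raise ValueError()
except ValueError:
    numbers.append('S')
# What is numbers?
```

Step-by-step execution trace:
1. Inner try: `numbers.append('Z')` → numbers = ['Z'].
2. `raise KeyError()` raises KeyError.
3. Inner `except KeyError` matches → `numbers.append('U')` → numbers = ['Z', 'U'].
4. `raise ValueError()` raises ValueError; propagates to outer try.
5. Outer `except ValueError` matches → `numbers.append('S')` → numbers = ['Z', 'U', 'S'].
Result: ['Z', 'U', 'S']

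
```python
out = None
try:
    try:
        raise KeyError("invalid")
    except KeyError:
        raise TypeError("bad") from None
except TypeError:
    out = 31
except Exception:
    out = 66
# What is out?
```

Step-by-step execution trace:
1. Inner try raises KeyError; inner `except KeyError` catches it.
2. `raise TypeError(...) from None` raises TypeError (from None suppresses __context__, but the active exception is still TypeError).
3. Outer `except TypeError` matches → out = 31.
4. `except Exception` is not reached.
Result: 31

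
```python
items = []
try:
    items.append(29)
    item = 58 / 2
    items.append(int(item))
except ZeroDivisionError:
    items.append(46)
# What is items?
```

Step-by-step execution trace:
1. try: `items.append(29)` → items = [29].
2. `item = 58 / 2` → item = 29.0. No exception raised.
3. `items.append(int(item))` → items = [29, 29].
4. `except ZeroDivisionError` is skipped (no exception was raised).
Result: [29, 29]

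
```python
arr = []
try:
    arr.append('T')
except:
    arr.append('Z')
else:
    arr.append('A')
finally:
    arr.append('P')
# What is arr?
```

Step-by-step execution trace:
1. try: `arr.append('T')` → arr = ['T']. No exception raised.
2. `except` is skipped.
3. `else` runs: `arr.append('A')` → arr = ['T', 'A'].
4. `finally` always runs: `arr.append('P')` → arr = ['T', 'A', 'P'].
Result: ['T', 'A', 'P']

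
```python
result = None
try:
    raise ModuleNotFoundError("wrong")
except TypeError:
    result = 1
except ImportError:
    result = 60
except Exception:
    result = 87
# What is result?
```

Step-by-step execution trace:
1. `raise ModuleNotFoundError(...)` raises ModuleNotFoundError.
2. `except TypeError` does not match (ModuleNotFoundError is not a subclass of TypeError); skipped.
3. `except ImportError` matches (ModuleNotFoundError is a subclass of ImportError) → result = 60.
4. `except Exception` is not reached.
Result: 60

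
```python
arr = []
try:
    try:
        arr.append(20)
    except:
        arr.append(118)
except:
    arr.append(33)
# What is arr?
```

Step-by-step execution trace:
1. Inner try: `arr.append(20)` → arr = [20]. No exception raised.
2. Inner `except` is skipped.
3. Inner try completes normally; outer `except` is skipped.
Result: [20]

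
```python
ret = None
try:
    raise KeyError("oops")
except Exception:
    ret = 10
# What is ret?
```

Step-by-step execution trace:
1. `raise KeyError(...)` raises KeyError.
2. `except Exception` matches (KeyError is a subclass of Exception) → ret = 10.
Result: 10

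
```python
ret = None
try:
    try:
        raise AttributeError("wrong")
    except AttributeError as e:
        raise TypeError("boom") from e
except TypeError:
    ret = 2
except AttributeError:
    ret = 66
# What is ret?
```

Step-by-step execution trace:
1. Inner try raises AttributeError; inner `except AttributeError as e` catches it.
2. `raise TypeError(...) from e` raises TypeError (AttributeError is attached as __cause__, but only TypeError is active).
3. Outer `except TypeError` matches → ret = 2.
4. `except AttributeError` is not reached.
Result: 2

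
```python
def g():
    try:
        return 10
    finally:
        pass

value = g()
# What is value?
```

Step-by-step execution trace:
1. `g()` enters try: `return 10` sets pending return value 10.
2. Before returning, `finally: pass` runs (no effect).
3. g() returns 10 → value = 10.
Result: 10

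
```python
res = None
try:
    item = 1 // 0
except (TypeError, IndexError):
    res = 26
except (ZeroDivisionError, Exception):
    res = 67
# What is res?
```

Step-by-step execution trace:
1. `item = 1 // 0` raises ZeroDivisionError.
2. `except (TypeError, IndexError)` does not match ZeroDivisionError; skipped.
3. `except (ZeroDivisionError, Exception)` matches (ZeroDivisionError is in the tuple) → res = 67.
Result: 67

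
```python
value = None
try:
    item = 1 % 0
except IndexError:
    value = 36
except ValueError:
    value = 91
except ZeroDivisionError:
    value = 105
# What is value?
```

Step-by-step execution trace:
1. `item = 1 % 0` raises ZeroDivisionError.
2. `except IndexError` does not match ZeroDivisionError; skipped.
3. `except ValueError` does not match ZeroDivisionError; skipped.
4. `except ZeroDivisionError` matches → value = 105.
Result: 105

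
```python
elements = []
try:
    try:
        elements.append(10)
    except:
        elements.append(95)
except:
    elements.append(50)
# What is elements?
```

Step-by-step execution trace:
1. Inner try: `elements.append(10)` → elements = [10]. No exception raised.
2. Inner `except` is skipped.
3. Inner try completes normally; outer `except` is skipped.
Result: [10]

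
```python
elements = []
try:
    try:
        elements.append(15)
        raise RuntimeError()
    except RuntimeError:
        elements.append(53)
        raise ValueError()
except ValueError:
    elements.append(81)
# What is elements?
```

Step-by-step execution trace:
1. Inner try: `elements.append(15)` → elements = [15].
2. `raise RuntimeError()` raises RuntimeError.
3. Inner `except RuntimeError` matches → `elements.append(53)` → elements = [15, 53].
4. `raise ValueError()` raises ValueError; propagates to outer try.
5. Outer `except ValueError` matches → `elements.append(81)` → elements = [15, 53, 81].
Result: [15, 53, 81]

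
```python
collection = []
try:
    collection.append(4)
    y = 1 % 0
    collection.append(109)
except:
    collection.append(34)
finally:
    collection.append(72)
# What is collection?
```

Step-by-step execution trace:
1. try: `collection.append(4)` → collection = [4].
2. `y = 1 % 0` raises ZeroDivisionError; `collection.append(109)` is not reached.
3. bare `except` matches → `collection.append(34)` → collection = [4, 34].
4. finally always runs: `collection.append(72)` → collection = [4, 34, 72].
Result: [4, 34, 72]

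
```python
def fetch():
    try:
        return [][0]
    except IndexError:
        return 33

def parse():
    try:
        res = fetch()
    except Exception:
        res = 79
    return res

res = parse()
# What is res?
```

Step-by-step execution trace:
1. `parse()` calls `fetch()`.
2. In fetch: `[][0]` raises IndexError; `except IndexError` catches it → returns 33.
3. In parse: `res = fetch()` → res = 33. No exception reaches parse.
4. `except Exception` is skipped; parse returns 33.
5. res = 33.
Result: 33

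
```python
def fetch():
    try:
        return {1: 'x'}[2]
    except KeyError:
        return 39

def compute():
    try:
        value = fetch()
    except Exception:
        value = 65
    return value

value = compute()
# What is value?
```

Step-by-step execution trace:
1. `compute()` calls `fetch()`.
2. In fetch: `{1: 'x'}[2]` raises KeyError; `except KeyError` catches it → returns 39.
3. In compute: `value = fetch()` → value = 39. No exception reaches compute.
4. `except Exception` is skipped; compute returns 39.
5. value = 39.
Result: 39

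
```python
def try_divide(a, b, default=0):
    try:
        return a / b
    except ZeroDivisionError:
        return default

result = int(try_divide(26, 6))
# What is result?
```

Step-by-step execution trace:
1. `try_divide(26, 6)` enters try: `return 26 / 6` → returns 4.333333333333333. No exception raised.
2. `except ZeroDivisionError` is skipped.
3. `int(4.333333333333333)` → 4 → result = 4.
Result: 4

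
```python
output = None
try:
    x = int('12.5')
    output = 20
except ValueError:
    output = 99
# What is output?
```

Step-by-step execution trace:
1. `x = int('12.5')` raises ValueError.
2. `output = 20` is not reached.
3. `except ValueError` matches → output = 99.
Result: 99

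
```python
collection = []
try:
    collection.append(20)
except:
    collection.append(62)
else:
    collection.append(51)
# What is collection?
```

Step-by-step execution trace:
1. try: `collection.append(20)` → collection = [20]. No exception raised.
2. `except` is skipped.
3. `else` runs (try completed without exception): `collection.append(51)` → collection = [20, 51].
Result: [20, 51]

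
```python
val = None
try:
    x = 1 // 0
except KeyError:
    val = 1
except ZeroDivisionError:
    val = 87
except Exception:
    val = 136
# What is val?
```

Step-by-step execution trace:
1. `x = 1 // 0` raises ZeroDivisionError.
2. `except KeyError` does not match ZeroDivisionError; skipped.
3. `except ZeroDivisionError` matches → val = 87.
4. Remaining except clauses are skipped.
Result: 87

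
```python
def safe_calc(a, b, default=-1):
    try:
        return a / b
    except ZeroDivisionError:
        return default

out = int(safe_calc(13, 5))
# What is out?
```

Step-by-step execution trace:
1. `safe_calc(13, 5)` enters try: `return 13 / 5` → returns 2.6. No exception raised.
2. `except ZeroDivisionError` is skipped.
3. `int(2.6)` → 2 → out = 2.
Result: 2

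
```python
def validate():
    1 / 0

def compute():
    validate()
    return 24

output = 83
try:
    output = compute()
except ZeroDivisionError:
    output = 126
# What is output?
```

Step-by-step execution trace:
1. output starts at 83.
2. try: `compute()` calls `validate()`.
3. `validate()` evaluates `1 / 0`, which raises ZeroDivisionError; it propagates through compute (uncaught).
4. `return 24` in compute is not reached; the assignment to output does not complete.
5. `except ZeroDivisionError` matches → output = 126.
Result: 126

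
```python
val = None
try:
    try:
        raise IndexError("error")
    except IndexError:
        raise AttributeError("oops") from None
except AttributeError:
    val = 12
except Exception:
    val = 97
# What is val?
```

Step-by-step execution trace:
1. Inner try raises IndexError; inner `except IndexError` catches it.
2. `raise AttributeError(...) from None` raises AttributeError (from None suppresses __context__, but the active exception is still AttributeError).
3. Outer `except AttributeError` matches → val = 12.
4. `except Exception` is not reached.
Result: 12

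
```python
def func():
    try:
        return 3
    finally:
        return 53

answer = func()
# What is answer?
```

Step-by-step execution trace:
1. `func()` enters try: `return 3` sets pending return value 3.
2. Before returning, `finally: return 53` runs and overrides the pending return.
3. func() returns 53 → answer = 53.
Result: 53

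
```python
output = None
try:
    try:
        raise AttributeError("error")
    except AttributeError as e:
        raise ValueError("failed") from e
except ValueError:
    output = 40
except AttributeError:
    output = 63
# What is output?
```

Step-by-step execution trace:
1. Inner try raises AttributeError; inner `except AttributeError as e` catches it.
2. `raise ValueError(...) from e` raises ValueError (AttributeError is attached as __cause__, but only ValueError is active).
3. Outer `except ValueError` matches → output = 40.
4. `except AttributeError` is not reached.
Result: 40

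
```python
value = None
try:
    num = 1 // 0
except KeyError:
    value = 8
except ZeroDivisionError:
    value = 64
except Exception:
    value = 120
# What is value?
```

Step-by-step execution trace:
1. `num = 1 // 0` raises ZeroDivisionError.
2. `except KeyError` does not match ZeroDivisionError; skipped.
3. `except ZeroDivisionError` matches → value = 64.
4. Remaining except clauses are skipped.
Result: 64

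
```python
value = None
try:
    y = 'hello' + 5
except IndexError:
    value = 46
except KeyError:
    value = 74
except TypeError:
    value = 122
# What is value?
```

Step-by-step execution trace:
1. `y = 'hello' + 5` raises TypeError.
2. `except IndexError` does not match TypeError; skipped.
3. `except KeyError` does not match TypeError; skipped.
4. `except TypeError` matches → value = 122.
Result: 122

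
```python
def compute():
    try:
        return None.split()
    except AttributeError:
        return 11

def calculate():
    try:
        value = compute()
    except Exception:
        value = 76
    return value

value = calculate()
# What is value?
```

Step-by-step execution trace:
1. `calculate()` calls `compute()`.
2. In compute: `None.split()` raises AttributeError; `except AttributeError` catches it → returns 11.
3. In calculate: `value = compute()` → value = 11. No exception reaches calculate.
4. `except Exception` is skipped; calculate returns 11.
5. value = 11.
Result: 11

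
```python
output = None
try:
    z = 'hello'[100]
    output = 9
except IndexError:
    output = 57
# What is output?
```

Step-by-step execution trace:
1. `z = 'hello'[100]` raises IndexError.
2. `output = 9` is not reached.
3. `except IndexError` matches → output = 57.
Result: 57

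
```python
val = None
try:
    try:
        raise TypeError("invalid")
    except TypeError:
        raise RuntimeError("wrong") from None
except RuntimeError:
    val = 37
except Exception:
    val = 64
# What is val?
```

Step-by-step execution trace:
1. Inner try raises TypeError; inner `except TypeError` catches it.
2. `raise RuntimeError(...) from None` raises RuntimeError (from None suppresses __context__, but the active exception is still RuntimeError).
3. Outer `except RuntimeError` matches → val = 37.
4. `except Exception` is not reached.
Result: 37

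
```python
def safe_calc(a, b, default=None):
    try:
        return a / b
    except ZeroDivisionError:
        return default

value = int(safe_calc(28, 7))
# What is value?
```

Step-by-step execution trace:
1. `safe_calc(28, 7)` enters try: `return 28 / 7` → returns 4.0. No exception raised.
2. `except ZeroDivisionError` is skipped.
3. `int(4.0)` → 4 → value = 4.
Result: 4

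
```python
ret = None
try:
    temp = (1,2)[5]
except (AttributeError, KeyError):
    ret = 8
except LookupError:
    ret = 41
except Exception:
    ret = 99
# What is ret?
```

Step-by-step execution trace:
1. `temp = (1,2)[5]` raises IndexError.
2. `except (AttributeError, KeyError)` does not match IndexError; skipped.
3. `except LookupError` matches (IndexError is a subclass of LookupError) → ret = 41.
4. `except Exception` is not reached.
Result: 41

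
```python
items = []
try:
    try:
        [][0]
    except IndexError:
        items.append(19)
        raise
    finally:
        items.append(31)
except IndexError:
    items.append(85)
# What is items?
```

Step-by-step execution trace:
1. Inner try: `[][0]` raises IndexError.
2. Inner `except IndexError` matches → `items.append(19)` → items = [19].
3. bare `raise` re-raises IndexError.
4. Inner `finally` runs during unwinding: `items.append(31)` → items = [19, 31].
5. Outer `except IndexError` matches → `items.append(85)` → items = [19, 31, 85].
Result: [19, 31, 85]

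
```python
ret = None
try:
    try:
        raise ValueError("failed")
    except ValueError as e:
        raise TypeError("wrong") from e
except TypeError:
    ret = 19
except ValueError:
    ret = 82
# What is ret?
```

Step-by-step execution trace:
1. Inner try raises ValueError; inner `except ValueError as e` catches it.
2. `raise TypeError(...) from e` raises TypeError (ValueError is attached as __cause__, but only TypeError is active).
3. Outer `except TypeError` matches → ret = 19.
4. `except ValueError` is not reached.
Result: 19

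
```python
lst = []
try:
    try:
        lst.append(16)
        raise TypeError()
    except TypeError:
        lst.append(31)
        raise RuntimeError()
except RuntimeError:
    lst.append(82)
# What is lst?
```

Step-by-step execution trace:
1. Inner try: `lst.append(16)` → lst = [16].
2. `raise TypeError()` raises TypeError.
3. Inner `except TypeError` matches → `lst.append(31)` → lst = [16, 31].
4. `raise RuntimeError()` raises RuntimeError; propagates to outer try.
5. Outer `except RuntimeError` matches → `lst.append(82)` → lst = [16, 31, 82].
Result: [16, 31, 82]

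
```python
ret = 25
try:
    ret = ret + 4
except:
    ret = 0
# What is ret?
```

Step-by-step execution trace:
1. ret starts at 25.
2. try: `ret = ret + 4` → ret = 29. No exception raised.
3. `except` is skipped.
Result: 29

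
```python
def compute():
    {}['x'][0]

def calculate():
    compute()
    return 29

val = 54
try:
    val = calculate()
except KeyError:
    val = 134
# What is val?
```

Step-by-step execution trace:
1. val starts at 54.
2. try: `calculate()` calls `compute()`.
3. `compute()` evaluates `{}['x'][0]`, which raises KeyError; it propagates through calculate (uncaught).
4. `return 29` in calculate is not reached; the assignment to val does not complete.
5. `except KeyError` matches → val = 134.
Result: 134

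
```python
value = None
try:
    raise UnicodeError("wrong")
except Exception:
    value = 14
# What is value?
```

Step-by-step execution trace:
1. `raise UnicodeError(...)` raises UnicodeError.
2. `except Exception` matches (UnicodeError is a subclass of Exception) → value = 14.
Result: 14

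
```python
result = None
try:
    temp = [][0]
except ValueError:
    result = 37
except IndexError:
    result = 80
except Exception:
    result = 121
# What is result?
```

Step-by-step execution trace:
1. `temp = [][0]` raises IndexError.
2. `except ValueError` does not match IndexError; skipped.
3. `except IndexError` matches → result = 80.
4. Remaining except clauses are skipped.
Result: 80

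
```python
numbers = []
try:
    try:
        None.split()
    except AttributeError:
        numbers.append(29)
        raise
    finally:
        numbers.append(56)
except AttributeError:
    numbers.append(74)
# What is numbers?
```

Step-by-step execution trace:
1. Inner try: `None.split()` raises AttributeError.
2. Inner `except AttributeError` matches → `numbers.append(29)` → numbers = [29].
3. bare `raise` re-raises AttributeError.
4. Inner `finally` runs during unwinding: `numbers.append(56)` → numbers = [29, 56].
5. Outer `except AttributeError` matches → `numbers.append(74)` → numbers = [29, 56, 74].
Result: [29, 56, 74]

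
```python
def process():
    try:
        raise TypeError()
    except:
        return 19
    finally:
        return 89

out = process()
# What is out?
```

Step-by-step execution trace:
1. `process()` enters try: `raise TypeError()` raises TypeError.
2. bare `except` matches → `return 19` sets pending return value 19.
3. Before returning, `finally: return 89` runs and overrides the pending return.
4. process() returns 89 → out = 89.
Result: 89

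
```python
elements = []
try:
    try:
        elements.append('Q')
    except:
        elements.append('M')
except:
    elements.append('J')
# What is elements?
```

Step-by-step execution trace:
1. Inner try: `elements.append('Q')` → elements = ['Q']. No exception raised.
2. Inner `except` is skipped.
3. Inner try completes normally; outer `except` is skipped.
Result: ['Q']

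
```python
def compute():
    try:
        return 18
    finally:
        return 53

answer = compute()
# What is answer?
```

Step-by-step execution trace:
1. `compute()` enters try: `return 18` sets pending return value 18.
2. Before returning, `finally: return 53` runs and overrides the pending return.
3. compute() returns 53 → answer = 53.
Result: 53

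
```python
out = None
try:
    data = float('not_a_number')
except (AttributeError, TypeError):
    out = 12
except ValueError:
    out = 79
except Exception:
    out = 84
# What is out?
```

Step-by-step execution trace:
1. `data = float('not_a_number')` raises ValueError.
2. `except (AttributeError, TypeError)` does not match ValueError; skipped.
3. `except ValueError` matches (exact type match) → out = 79.
4. `except Exception` is not reached.
Result: 79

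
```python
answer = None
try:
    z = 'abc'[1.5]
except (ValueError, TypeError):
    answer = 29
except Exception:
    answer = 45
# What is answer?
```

Step-by-step execution trace:
1. `z = 'abc'[1.5]` raises TypeError.
2. `except (ValueError, TypeError)` matches (TypeError is in the tuple) → answer = 29.
3. `except Exception` is not reached.
Result: 29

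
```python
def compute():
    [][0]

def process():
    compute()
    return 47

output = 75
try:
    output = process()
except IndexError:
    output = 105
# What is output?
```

Step-by-step execution trace:
1. output starts at 75.
2. try: `process()` calls `compute()`.
3. `compute()` evaluates `[][0]`, which raises IndexError; it propagates through process (uncaught).
4. `return 47` in process is not reached; the assignment to output does not complete.
5. `except IndexError` matches → output = 105.
Result: 105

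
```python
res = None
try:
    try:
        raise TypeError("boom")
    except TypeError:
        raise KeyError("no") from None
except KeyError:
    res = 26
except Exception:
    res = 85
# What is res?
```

Step-by-step execution trace:
1. Inner try raises TypeError; inner `except TypeError` catches it.
2. `raise KeyError(...) from None` raises KeyError (from None suppresses __context__, but the active exception is still KeyError).
3. Outer `except KeyError` matches → res = 26.
4. `except Exception` is not reached.
Result: 26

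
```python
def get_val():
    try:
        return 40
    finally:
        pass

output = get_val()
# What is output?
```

Step-by-step execution trace:
1. `get_val()` enters try: `return 40` sets pending return value 40.
2. Before returning, `finally: pass` runs (no effect).
3. get_val() returns 40 → output = 40.
Result: 40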